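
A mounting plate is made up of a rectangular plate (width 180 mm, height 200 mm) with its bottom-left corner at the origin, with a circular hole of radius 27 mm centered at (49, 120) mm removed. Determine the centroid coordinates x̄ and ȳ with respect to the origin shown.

x̄ = 92.79 mm, ȳ = 98.64 mm

Part | A | x̄ᵢ | ȳᵢ | A·x̄ᵢ | A·ȳᵢ
plate | 36000.00 | 90.00 | 100.00 | 3240000.00 | 3600000.00
hole | -2290.22 | 49.00 | 120.00 | -112220.83 | -274826.53
Σ | 33709.78 |  |  | 3127779.17 | 3325173.47
x̄ = 3127779.17 / 33709.78 = 92.79 mm
ȳ = 3325173.47 / 33709.78 = 98.64 mm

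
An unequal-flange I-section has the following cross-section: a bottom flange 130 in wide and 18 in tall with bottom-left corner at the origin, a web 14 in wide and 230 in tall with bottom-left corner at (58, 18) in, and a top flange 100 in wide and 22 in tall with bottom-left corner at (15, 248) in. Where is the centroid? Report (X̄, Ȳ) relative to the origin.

X̄ = 65.00 in, Ȳ = 131.33 in

bottom flange: A = 130 × 18 = 2340.00, centroid at (65.00, 9.00).
web: A = 14 × 230 = 3220.00, centroid at (65.00, 133.00).
top flange: A = 100 × 22 = 2200.00, centroid at (65.00, 259.00).
ΣA = 7760.00 in²
ΣAX̄ = (2340.00)(65.00) + (3220.00)(65.00) + (2200.00)(65.00) = 504400.00 in³
ΣAȲ = (2340.00)(9.00) + (3220.00)(133.00) + (2200.00)(259.00) = 1019120.00 in³
X̄ = 504400.00 / 7760.00 = 65.00 in
Ȳ = 1019120.00 / 7760.00 = 131.33 in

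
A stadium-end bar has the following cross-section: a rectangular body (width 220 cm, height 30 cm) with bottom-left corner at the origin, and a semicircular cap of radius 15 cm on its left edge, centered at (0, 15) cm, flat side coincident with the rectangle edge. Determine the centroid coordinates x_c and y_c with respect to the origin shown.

rectangular body: A = 220 × 30 = 6600.00, centroid at (110.00, 15.00).
semicircular end: A = ½π·15² = 353.43, centroid at (-6.37, 15.00).
ΣA = 6953.43 cm²
ΣAx_c = (6600.00)(110.00) + (353.43)(-6.37) = 723750.00 cm³
ΣAy_c = (6600.00)(15.00) + (353.43)(15.00) = 104301.44 cm³
x_c = 723750.00 / 6953.43 = 104.09 cm
y_c = 104301.44 / 6953.43 = 15.00 cm

x_c = 104.09 cm, y_c = 15.00 cm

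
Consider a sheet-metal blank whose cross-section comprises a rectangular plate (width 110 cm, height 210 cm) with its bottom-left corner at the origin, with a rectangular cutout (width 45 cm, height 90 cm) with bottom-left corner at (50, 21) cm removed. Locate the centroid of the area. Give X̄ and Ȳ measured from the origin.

plate: A = 110 × 210 = 23100.00, centroid at (55.00, 105.00).
hole: A = −(45 × 90) = -4050.00, centroid at (72.50, 66.00).
ΣA = 19050.00 cm², ΣAX̄ = 976875.00 cm³, ΣAȲ = 2158200.00 cm³.
X̄ = 976875.00/19050.00 = 51.28 cm; Ȳ = 2158200.00/19050.00 = 113.29 cm.

X̄ = 51.28 cm, Ȳ = 113.29 cm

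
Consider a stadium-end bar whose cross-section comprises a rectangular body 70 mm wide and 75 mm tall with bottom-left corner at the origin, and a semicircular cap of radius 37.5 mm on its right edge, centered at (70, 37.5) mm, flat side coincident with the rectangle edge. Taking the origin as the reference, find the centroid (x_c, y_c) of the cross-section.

rectangular body: A = 70 × 75 = 5250.00, centroid at (35.00, 37.50).
semicircular end: A = ½π·37.5² = 2208.93, centroid at (85.92, 37.50).
ΣA = 7458.93 mm²
ΣAx_c = (5250.00)(35.00) + (2208.93)(85.92) = 373531.51 mm³
ΣAy_c = (5250.00)(37.50) + (2208.93)(37.50) = 279709.96 mm³
x_c = 373531.51 / 7458.93 = 50.08 mm
y_c = 279709.96 / 7458.93 = 37.50 mm

x_c = 50.08 mm, y_c = 37.50 mm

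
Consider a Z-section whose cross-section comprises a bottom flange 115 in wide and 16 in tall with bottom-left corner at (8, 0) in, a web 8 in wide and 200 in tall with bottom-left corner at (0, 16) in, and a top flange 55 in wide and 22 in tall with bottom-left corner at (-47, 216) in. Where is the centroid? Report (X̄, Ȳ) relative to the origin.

X̄ = 22.22 in, Ȳ = 102.15 in

bottom flange: A = 115 × 16 = 1840.00, centroid at (65.50, 8.00).
web: A = 8 × 200 = 1600.00, centroid at (4.00, 116.00).
top flange: A = 55 × 22 = 1210.00, centroid at (-19.50, 227.00).
ΣA = 4650.00 in², ΣAX̄ = 103325.00 in³, ΣAȲ = 474990.00 in³.
X̄ = 103325.00/4650.00 = 22.22 in; Ȳ = 474990.00/4650.00 = 102.15 in.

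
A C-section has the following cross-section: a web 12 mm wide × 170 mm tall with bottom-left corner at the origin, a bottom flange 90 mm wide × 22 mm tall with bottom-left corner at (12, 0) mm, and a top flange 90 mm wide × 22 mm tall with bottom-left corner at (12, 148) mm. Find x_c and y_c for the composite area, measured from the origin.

x_c = 39.66 mm, y_c = 85.00 mm

Part | A | x̄ᵢ | ȳᵢ | A·x̄ᵢ | A·ȳᵢ
web | 2040.00 | 6.00 | 85.00 | 12240.00 | 173400.00
bottom flange | 1980.00 | 57.00 | 11.00 | 112860.00 | 21780.00
top flange | 1980.00 | 57.00 | 159.00 | 112860.00 | 314820.00
Σ | 6000.00 |  |  | 237960.00 | 510000.00
x_c = 237960.00 / 6000.00 = 39.66 mm
y_c = 510000.00 / 6000.00 = 85.00 mm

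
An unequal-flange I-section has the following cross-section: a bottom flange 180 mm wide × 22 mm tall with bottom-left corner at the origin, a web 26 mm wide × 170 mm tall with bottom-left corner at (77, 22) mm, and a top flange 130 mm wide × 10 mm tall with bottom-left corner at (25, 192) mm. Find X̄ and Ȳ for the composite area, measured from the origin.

bottom flange: A = 180 × 22 = 3960.00, centroid at (90.00, 11.00).
web: A = 26 × 170 = 4420.00, centroid at (90.00, 107.00).
top flange: A = 130 × 10 = 1300.00, centroid at (90.00, 197.00).
ΣA = 9680.00 mm²
ΣAX̄ = (3960.00)(90.00) + (4420.00)(90.00) + (1300.00)(90.00) = 871200.00 mm³
ΣAȲ = (3960.00)(11.00) + (4420.00)(107.00) + (1300.00)(197.00) = 772600.00 mm³
X̄ = 871200.00 / 9680.00 = 90.00 mm
Ȳ = 772600.00 / 9680.00 = 79.81 mm

X̄ = 90.00 mm, Ȳ = 79.81 mm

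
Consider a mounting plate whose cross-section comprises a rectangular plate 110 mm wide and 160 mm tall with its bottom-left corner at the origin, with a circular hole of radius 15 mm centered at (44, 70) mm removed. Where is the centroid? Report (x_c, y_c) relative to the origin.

plate: A = 110 × 160 = 17600.00, centroid at (55.00, 80.00).
hole: A = −π·15² = -706.86, centroid at (44.00, 70.00).
ΣA = 16893.14 mm²
ΣAx_c = (17600.00)(55.00) + (-706.86)(44.00) = 936898.23 mm³
ΣAy_c = (17600.00)(80.00) + (-706.86)(70.00) = 1358519.92 mm³
x_c = 936898.23 / 16893.14 = 55.46 mm
y_c = 1358519.92 / 16893.14 = 80.42 mm

x_c = 55.46 mm, y_c = 80.42 mm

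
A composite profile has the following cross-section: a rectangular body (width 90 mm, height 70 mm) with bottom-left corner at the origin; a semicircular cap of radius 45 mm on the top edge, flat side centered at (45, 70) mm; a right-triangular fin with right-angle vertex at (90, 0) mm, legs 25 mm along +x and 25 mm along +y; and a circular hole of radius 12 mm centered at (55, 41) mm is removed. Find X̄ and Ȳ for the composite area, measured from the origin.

Part | A | x̄ᵢ | ȳᵢ | A·x̄ᵢ | A·ȳᵢ
rectangular body | 6300.00 | 45.00 | 35.00 | 283500.00 | 220500.00
semicircular top | 3180.86 | 45.00 | 89.10 | 143138.82 | 283410.38
triangular fin | 312.50 | 98.33 | 8.33 | 30729.17 | 2604.17
hole | -452.39 | 55.00 | 41.00 | -24881.41 | -18547.96
Σ | 9340.97 |  |  | 432486.57 | 487966.58
X̄ = 432486.57 / 9340.97 = 46.30 mm
Ȳ = 487966.58 / 9340.97 = 52.24 mm

X̄ = 46.30 mm, Ȳ = 52.24 mm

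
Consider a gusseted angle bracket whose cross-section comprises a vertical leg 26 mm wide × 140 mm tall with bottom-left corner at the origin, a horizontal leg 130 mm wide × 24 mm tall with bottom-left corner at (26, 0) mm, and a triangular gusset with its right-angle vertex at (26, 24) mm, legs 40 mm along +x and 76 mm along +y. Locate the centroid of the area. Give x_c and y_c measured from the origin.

x_c = 47.23 mm, y_c = 44.35 mm

vertical leg: A = 26 × 140 = 3640.00, centroid at (13.00, 70.00).
horizontal leg: A = 130 × 24 = 3120.00, centroid at (91.00, 12.00).
gusset: A = ½·40·76 = 1520.00, centroid at (39.33, 49.33).
ΣA = 8280.00 mm², ΣAx_c = 391026.67 mm³, ΣAy_c = 367226.67 mm³.
x_c = 391026.67/8280.00 = 47.23 mm; y_c = 367226.67/8280.00 = 44.35 mm.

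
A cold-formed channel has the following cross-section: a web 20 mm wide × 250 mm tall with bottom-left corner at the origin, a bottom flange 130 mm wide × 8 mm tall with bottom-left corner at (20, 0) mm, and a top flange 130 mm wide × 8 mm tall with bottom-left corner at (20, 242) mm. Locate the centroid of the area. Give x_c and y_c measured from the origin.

x_c = 32.03 mm, y_c = 125.00 mm

web: A = 20 × 250 = 5000.00, centroid at (10.00, 125.00).
bottom flange: A = 130 × 8 = 1040.00, centroid at (85.00, 4.00).
top flange: A = 130 × 8 = 1040.00, centroid at (85.00, 246.00).
ΣA = 7080.00 mm², ΣAx_c = 226800.00 mm³, ΣAy_c = 885000.00 mm³.
x_c = 226800.00/7080.00 = 32.03 mm; y_c = 885000.00/7080.00 = 125.00 mm.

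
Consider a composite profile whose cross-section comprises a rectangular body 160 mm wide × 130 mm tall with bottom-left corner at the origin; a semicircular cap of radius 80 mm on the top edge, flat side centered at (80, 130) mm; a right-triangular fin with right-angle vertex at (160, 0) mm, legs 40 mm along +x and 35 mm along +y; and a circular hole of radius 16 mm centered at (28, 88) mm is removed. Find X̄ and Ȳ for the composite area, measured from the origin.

X̄ = 83.48 mm, Ȳ = 95.54 mm

rectangular body: A = 160 × 130 = 20800.00, centroid at (80.00, 65.00).
semicircular top: A = ½π·80² = 10053.10, centroid at (80.00, 163.95).
triangular fin: A = ½·40·35 = 700.00, centroid at (173.33, 11.67).
hole: A = −π·16² = -804.25, centroid at (28.00, 88.00).
ΣA = 30748.85 mm², ΣAX̄ = 2567062.12 mm³, ΣAȲ = 2937628.74 mm³.
X̄ = 2567062.12/30748.85 = 83.48 mm; Ȳ = 2937628.74/30748.85 = 95.54 mm.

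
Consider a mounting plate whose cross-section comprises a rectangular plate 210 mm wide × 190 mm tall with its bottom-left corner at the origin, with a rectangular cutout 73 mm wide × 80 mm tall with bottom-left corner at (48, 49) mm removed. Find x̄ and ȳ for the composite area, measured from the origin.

plate: A = 210 × 190 = 39900.00, centroid at (105.00, 95.00).
hole: A = −(73 × 80) = -5840.00, centroid at (84.50, 89.00).
ΣA = 34060.00 mm²
ΣAx̄ = (39900.00)(105.00) + (-5840.00)(84.50) = 3696020.00 mm³
ΣAȳ = (39900.00)(95.00) + (-5840.00)(89.00) = 3270740.00 mm³
x̄ = 3696020.00 / 34060.00 = 108.51 mm
ȳ = 3270740.00 / 34060.00 = 96.03 mm

x̄ = 108.51 mm, ȳ = 96.03 mm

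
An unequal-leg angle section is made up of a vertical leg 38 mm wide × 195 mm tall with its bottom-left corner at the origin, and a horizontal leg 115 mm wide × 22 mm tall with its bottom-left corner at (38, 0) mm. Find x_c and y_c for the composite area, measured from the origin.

x_c = 38.47 mm, y_c = 75.48 mm

vertical leg: A = 38 × 195 = 7410.00, centroid at (19.00, 97.50).
horizontal leg: A = 115 × 22 = 2530.00, centroid at (95.50, 11.00).
ΣA = 9940.00 mm², ΣAx_c = 382405.00 mm³, ΣAy_c = 750305.00 mm³.
x_c = 382405.00/9940.00 = 38.47 mm; y_c = 750305.00/9940.00 = 75.48 mm.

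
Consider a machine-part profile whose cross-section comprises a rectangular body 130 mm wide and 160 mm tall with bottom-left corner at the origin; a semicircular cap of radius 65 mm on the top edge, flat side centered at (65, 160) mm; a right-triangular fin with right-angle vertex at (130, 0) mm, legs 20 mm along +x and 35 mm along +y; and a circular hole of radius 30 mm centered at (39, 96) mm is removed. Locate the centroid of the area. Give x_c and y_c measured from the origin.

x_c = 68.95 mm, y_c = 105.84 mm

rectangular body: A = 130 × 160 = 20800.00, centroid at (65.00, 80.00).
semicircular top: A = ½π·65² = 6636.61, centroid at (65.00, 187.59).
triangular fin: A = ½·20·35 = 350.00, centroid at (136.67, 11.67).
hole: A = −π·30² = -2827.43, centroid at (39.00, 96.00).
ΣA = 24959.18 mm², ΣAx_c = 1720943.37 mm³, ΣAy_c = 2641591.38 mm³.
x_c = 1720943.37/24959.18 = 68.95 mm; y_c = 2641591.38/24959.18 = 105.84 mm.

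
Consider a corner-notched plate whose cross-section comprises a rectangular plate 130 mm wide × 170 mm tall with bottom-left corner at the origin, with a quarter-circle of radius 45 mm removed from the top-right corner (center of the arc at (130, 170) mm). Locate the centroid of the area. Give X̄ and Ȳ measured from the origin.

plate: A = 130 × 170 = 22100.00, centroid at (65.00, 85.00).
removed quarter-circle: A = −¼π·45² = -1590.43, centroid at (110.90, 150.90).
ΣA = 20509.57 mm²
ΣAX̄ = (22100.00)(65.00) + (-1590.43)(110.90) = 1260118.93 mm³
ΣAȲ = (22100.00)(85.00) + (-1590.43)(150.90) = 1638501.68 mm³
X̄ = 1260118.93 / 20509.57 = 61.44 mm
Ȳ = 1638501.68 / 20509.57 = 79.89 mm

X̄ = 61.44 mm, Ȳ = 79.89 mm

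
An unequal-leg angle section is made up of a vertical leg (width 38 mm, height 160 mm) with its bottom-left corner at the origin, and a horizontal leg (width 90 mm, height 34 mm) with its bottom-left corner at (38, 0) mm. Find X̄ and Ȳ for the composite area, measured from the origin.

X̄ = 40.43 mm, Ȳ = 58.91 mm

vertical leg: A = 38 × 160 = 6080.00, centroid at (19.00, 80.00).
horizontal leg: A = 90 × 34 = 3060.00, centroid at (83.00, 17.00).
ΣA = 9140.00 mm², ΣAX̄ = 369500.00 mm³, ΣAȲ = 538420.00 mm³.
X̄ = 369500.00/9140.00 = 40.43 mm; Ȳ = 538420.00/9140.00 = 58.91 mm.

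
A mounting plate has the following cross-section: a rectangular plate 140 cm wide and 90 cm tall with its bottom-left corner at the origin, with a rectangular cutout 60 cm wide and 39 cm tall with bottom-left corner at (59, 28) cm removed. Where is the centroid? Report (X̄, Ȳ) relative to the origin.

plate: A = 140 × 90 = 12600.00, centroid at (70.00, 45.00).
hole: A = −(60 × 39) = -2340.00, centroid at (89.00, 47.50).
ΣA = 10260.00 cm², ΣAX̄ = 673740.00 cm³, ΣAȲ = 455850.00 cm³.
X̄ = 673740.00/10260.00 = 65.67 cm; Ȳ = 455850.00/10260.00 = 44.43 cm.

X̄ = 65.67 cm, Ȳ = 44.43 cm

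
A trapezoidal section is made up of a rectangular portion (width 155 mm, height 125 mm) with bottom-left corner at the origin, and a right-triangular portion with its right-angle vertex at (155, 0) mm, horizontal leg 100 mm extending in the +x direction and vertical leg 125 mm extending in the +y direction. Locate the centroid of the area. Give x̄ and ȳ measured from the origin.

rectangular portion: A = 155 × 125 = 19375.00, centroid at (77.50, 62.50).
triangular portion: A = ½·100·125 = 6250.00, centroid at (188.33, 41.67).
ΣA = 25625.00 mm²
ΣAx̄ = (19375.00)(77.50) + (6250.00)(188.33) = 2678645.83 mm³
ΣAȳ = (19375.00)(62.50) + (6250.00)(41.67) = 1471354.17 mm³
x̄ = 2678645.83 / 25625.00 = 104.53 mm
ȳ = 1471354.17 / 25625.00 = 57.42 mm

x̄ = 104.53 mm, ȳ = 57.42 mm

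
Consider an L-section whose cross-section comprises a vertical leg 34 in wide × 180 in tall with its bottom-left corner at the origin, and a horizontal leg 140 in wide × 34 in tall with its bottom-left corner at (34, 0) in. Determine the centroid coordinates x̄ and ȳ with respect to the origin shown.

vertical leg: A = 34 × 180 = 6120.00, centroid at (17.00, 90.00).
horizontal leg: A = 140 × 34 = 4760.00, centroid at (104.00, 17.00).
ΣA = 10880.00 in²
ΣAx̄ = (6120.00)(17.00) + (4760.00)(104.00) = 599080.00 in³
ΣAȳ = (6120.00)(90.00) + (4760.00)(17.00) = 631720.00 in³
x̄ = 599080.00 / 10880.00 = 55.06 in
ȳ = 631720.00 / 10880.00 = 58.06 in

x̄ = 55.06 in, ȳ = 58.06 in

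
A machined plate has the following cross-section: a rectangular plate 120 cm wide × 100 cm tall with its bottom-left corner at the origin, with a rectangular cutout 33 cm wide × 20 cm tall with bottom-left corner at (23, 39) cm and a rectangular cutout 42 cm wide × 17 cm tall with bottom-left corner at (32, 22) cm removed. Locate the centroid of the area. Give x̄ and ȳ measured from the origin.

x̄ = 61.74 cm, ȳ = 51.37 cm

plate: A = 120 × 100 = 12000.00, centroid at (60.00, 50.00).
hole 1: A = −(33 × 20) = -660.00, centroid at (39.50, 49.00).
hole 2: A = −(42 × 17) = -714.00, centroid at (53.00, 30.50).
ΣA = 10626.00 cm², ΣAx̄ = 656088.00 cm³, ΣAȳ = 545883.00 cm³.
x̄ = 656088.00/10626.00 = 61.74 cm; ȳ = 545883.00/10626.00 = 51.37 cm.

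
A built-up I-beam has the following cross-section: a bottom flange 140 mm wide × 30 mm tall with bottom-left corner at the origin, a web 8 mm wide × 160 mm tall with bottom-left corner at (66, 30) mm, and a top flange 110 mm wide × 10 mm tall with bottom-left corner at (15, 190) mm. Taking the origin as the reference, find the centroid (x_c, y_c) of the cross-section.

bottom flange: A = 140 × 30 = 4200.00, centroid at (70.00, 15.00).
web: A = 8 × 160 = 1280.00, centroid at (70.00, 110.00).
top flange: A = 110 × 10 = 1100.00, centroid at (70.00, 195.00).
ΣA = 6580.00 mm²
ΣAx_c = (4200.00)(70.00) + (1280.00)(70.00) + (1100.00)(70.00) = 460600.00 mm³
ΣAy_c = (4200.00)(15.00) + (1280.00)(110.00) + (1100.00)(195.00) = 418300.00 mm³
x_c = 460600.00 / 6580.00 = 70.00 mm
y_c = 418300.00 / 6580.00 = 63.57 mm

x_c = 70.00 mm, y_c = 63.57 mm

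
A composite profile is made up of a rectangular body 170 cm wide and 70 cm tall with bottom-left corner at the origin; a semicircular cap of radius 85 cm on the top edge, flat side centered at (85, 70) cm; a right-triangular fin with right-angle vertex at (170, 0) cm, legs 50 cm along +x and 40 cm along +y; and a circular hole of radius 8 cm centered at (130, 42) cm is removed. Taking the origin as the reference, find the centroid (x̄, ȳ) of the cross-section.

Part | A | x̄ᵢ | ȳᵢ | A·x̄ᵢ | A·ȳᵢ
rectangular body | 11900.00 | 85.00 | 35.00 | 1011500.00 | 416500.00
semicircular top | 11349.00 | 85.00 | 106.08 | 964665.29 | 1203846.91
triangular fin | 1000.00 | 186.67 | 13.33 | 186666.67 | 13333.33
hole | -201.06 | 130.00 | 42.00 | -26138.05 | -8444.60
Σ | 24047.94 |  |  | 2136693.91 | 1625235.64
x̄ = 2136693.91 / 24047.94 = 88.85 cm
ȳ = 1625235.64 / 24047.94 = 67.58 cm

x̄ = 88.85 cm, ȳ = 67.58 cm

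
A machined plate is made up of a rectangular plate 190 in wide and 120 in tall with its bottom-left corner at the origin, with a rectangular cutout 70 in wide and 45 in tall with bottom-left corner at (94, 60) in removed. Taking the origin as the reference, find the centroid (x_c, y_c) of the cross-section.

plate: A = 190 × 120 = 22800.00, centroid at (95.00, 60.00).
hole: A = −(70 × 45) = -3150.00, centroid at (129.00, 82.50).
ΣA = 19650.00 in²
ΣAx_c = (22800.00)(95.00) + (-3150.00)(129.00) = 1759650.00 in³
ΣAy_c = (22800.00)(60.00) + (-3150.00)(82.50) = 1108125.00 in³
x_c = 1759650.00 / 19650.00 = 89.55 in
y_c = 1108125.00 / 19650.00 = 56.39 in

x_c = 89.55 in, y_c = 56.39 in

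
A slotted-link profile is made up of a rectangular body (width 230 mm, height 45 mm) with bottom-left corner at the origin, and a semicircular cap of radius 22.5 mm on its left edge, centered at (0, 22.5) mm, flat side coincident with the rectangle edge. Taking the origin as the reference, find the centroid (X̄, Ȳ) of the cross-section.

X̄ = 106.11 mm, Ȳ = 22.50 mm

rectangular body: A = 230 × 45 = 10350.00, centroid at (115.00, 22.50).
semicircular end: A = ½π·22.5² = 795.22, centroid at (-9.55, 22.50).
ΣA = 11145.22 mm²
ΣAX̄ = (10350.00)(115.00) + (795.22)(-9.55) = 1182656.25 mm³
ΣAȲ = (10350.00)(22.50) + (795.22)(22.50) = 250767.35 mm³
X̄ = 1182656.25 / 11145.22 = 106.11 mm
Ȳ = 250767.35 / 11145.22 = 22.50 mm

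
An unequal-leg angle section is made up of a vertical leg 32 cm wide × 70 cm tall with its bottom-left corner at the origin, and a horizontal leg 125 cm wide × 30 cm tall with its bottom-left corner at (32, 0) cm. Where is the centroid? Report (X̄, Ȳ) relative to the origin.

vertical leg: A = 32 × 70 = 2240.00, centroid at (16.00, 35.00).
horizontal leg: A = 125 × 30 = 3750.00, centroid at (94.50, 15.00).
ΣA = 5990.00 cm²
ΣAX̄ = (2240.00)(16.00) + (3750.00)(94.50) = 390215.00 cm³
ΣAȲ = (2240.00)(35.00) + (3750.00)(15.00) = 134650.00 cm³
X̄ = 390215.00 / 5990.00 = 65.14 cm
Ȳ = 134650.00 / 5990.00 = 22.48 cm

X̄ = 65.14 cm, Ȳ = 22.48 cm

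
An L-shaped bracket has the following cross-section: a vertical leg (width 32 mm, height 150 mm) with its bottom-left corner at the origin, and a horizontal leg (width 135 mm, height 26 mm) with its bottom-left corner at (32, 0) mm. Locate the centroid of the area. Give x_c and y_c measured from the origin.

x_c = 51.27 mm, y_c = 48.81 mm

Part | A | x̄ᵢ | ȳᵢ | A·x̄ᵢ | A·ȳᵢ
vertical leg | 4800.00 | 16.00 | 75.00 | 76800.00 | 360000.00
horizontal leg | 3510.00 | 99.50 | 13.00 | 349245.00 | 45630.00
Σ | 8310.00 |  |  | 426045.00 | 405630.00
x_c = 426045.00 / 8310.00 = 51.27 mm
y_c = 405630.00 / 8310.00 = 48.81 mm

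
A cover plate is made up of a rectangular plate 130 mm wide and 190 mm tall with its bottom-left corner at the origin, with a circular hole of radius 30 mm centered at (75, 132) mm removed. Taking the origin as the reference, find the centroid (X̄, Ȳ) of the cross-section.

plate: A = 130 × 190 = 24700.00, centroid at (65.00, 95.00).
hole: A = −π·30² = -2827.43, centroid at (75.00, 132.00).
ΣA = 21872.57 mm², ΣAX̄ = 1393442.50 mm³, ΣAȲ = 1973278.79 mm³.
X̄ = 1393442.50/21872.57 = 63.71 mm; Ȳ = 1973278.79/21872.57 = 90.22 mm.

X̄ = 63.71 mm, Ȳ = 90.22 mm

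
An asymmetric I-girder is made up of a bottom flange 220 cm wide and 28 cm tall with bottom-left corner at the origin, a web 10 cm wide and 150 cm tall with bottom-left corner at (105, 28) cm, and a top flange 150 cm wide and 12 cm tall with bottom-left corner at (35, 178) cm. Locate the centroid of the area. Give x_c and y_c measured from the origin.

Part | A | x̄ᵢ | ȳᵢ | A·x̄ᵢ | A·ȳᵢ
bottom flange | 6160.00 | 110.00 | 14.00 | 677600.00 | 86240.00
web | 1500.00 | 110.00 | 103.00 | 165000.00 | 154500.00
top flange | 1800.00 | 110.00 | 184.00 | 198000.00 | 331200.00
Σ | 9460.00 |  |  | 1040600.00 | 571940.00
x_c = 1040600.00 / 9460.00 = 110.00 cm
y_c = 571940.00 / 9460.00 = 60.46 cm

x_c = 110.00 cm, y_c = 60.46 cm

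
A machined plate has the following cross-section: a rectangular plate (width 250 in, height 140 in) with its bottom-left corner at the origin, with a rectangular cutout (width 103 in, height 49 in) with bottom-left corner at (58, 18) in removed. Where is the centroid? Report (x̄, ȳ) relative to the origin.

plate: A = 250 × 140 = 35000.00, centroid at (125.00, 70.00).
hole: A = −(103 × 49) = -5047.00, centroid at (109.50, 42.50).
ΣA = 29953.00 in²
ΣAx̄ = (35000.00)(125.00) + (-5047.00)(109.50) = 3822353.50 in³
ΣAȳ = (35000.00)(70.00) + (-5047.00)(42.50) = 2235502.50 in³
x̄ = 3822353.50 / 29953.00 = 127.61 in
ȳ = 2235502.50 / 29953.00 = 74.63 in

x̄ = 127.61 in, ȳ = 74.63 in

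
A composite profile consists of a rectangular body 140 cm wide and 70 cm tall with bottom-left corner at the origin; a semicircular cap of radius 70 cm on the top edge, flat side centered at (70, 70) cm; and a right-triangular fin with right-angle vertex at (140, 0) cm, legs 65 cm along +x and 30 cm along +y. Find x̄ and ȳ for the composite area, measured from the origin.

x̄ = 74.84 cm, ȳ = 60.64 cm

rectangular body: A = 140 × 70 = 9800.00, centroid at (70.00, 35.00).
semicircular top: A = ½π·70² = 7696.90, centroid at (70.00, 99.71).
triangular fin: A = ½·65·30 = 975.00, centroid at (161.67, 10.00).
ΣA = 18471.90 cm²
ΣAx̄ = (9800.00)(70.00) + (7696.90)(70.00) + (975.00)(161.67) = 1382408.14 cm³
ΣAȳ = (9800.00)(35.00) + (7696.90)(99.71) + (975.00)(10.00) = 1120199.81 cm³
x̄ = 1382408.14 / 18471.90 = 74.84 cm
ȳ = 1120199.81 / 18471.90 = 60.64 cm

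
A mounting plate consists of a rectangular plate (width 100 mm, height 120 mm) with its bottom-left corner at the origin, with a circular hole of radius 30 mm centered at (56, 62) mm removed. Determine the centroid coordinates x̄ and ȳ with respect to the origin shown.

plate: A = 100 × 120 = 12000.00, centroid at (50.00, 60.00).
hole: A = −π·30² = -2827.43, centroid at (56.00, 62.00).
ΣA = 9172.57 mm², ΣAx̄ = 441663.73 mm³, ΣAȳ = 544699.13 mm³.
x̄ = 441663.73/9172.57 = 48.15 mm; ȳ = 544699.13/9172.57 = 59.38 mm.

x̄ = 48.15 mm, ȳ = 59.38 mm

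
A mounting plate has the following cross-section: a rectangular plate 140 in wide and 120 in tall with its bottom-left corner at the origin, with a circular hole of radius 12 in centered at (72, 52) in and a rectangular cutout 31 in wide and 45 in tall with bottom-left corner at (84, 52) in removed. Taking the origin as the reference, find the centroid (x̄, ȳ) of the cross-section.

Part | A | x̄ᵢ | ȳᵢ | A·x̄ᵢ | A·ȳᵢ
plate | 16800.00 | 70.00 | 60.00 | 1176000.00 | 1008000.00
hole 1 | -452.39 | 72.00 | 52.00 | -32572.03 | -23524.25
hole 2 | -1395.00 | 99.50 | 74.50 | -138802.50 | -103927.50
Σ | 14952.61 |  |  | 1004625.47 | 880548.25
x̄ = 1004625.47 / 14952.61 = 67.19 in
ȳ = 880548.25 / 14952.61 = 58.89 in

x̄ = 67.19 in, ȳ = 58.89 in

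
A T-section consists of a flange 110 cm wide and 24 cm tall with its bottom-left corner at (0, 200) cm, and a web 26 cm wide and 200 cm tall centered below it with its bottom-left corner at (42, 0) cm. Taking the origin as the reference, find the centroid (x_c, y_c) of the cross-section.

x_c = 55.00 cm, y_c = 137.71 cm

web: A = 26 × 200 = 5200.00, centroid at (55.00, 100.00).
flange: A = 110 × 24 = 2640.00, centroid at (55.00, 212.00).
ΣA = 7840.00 cm²
ΣAx_c = (5200.00)(55.00) + (2640.00)(55.00) = 431200.00 cm³
ΣAy_c = (5200.00)(100.00) + (2640.00)(212.00) = 1079680.00 cm³
x_c = 431200.00 / 7840.00 = 55.00 cm
y_c = 1079680.00 / 7840.00 = 137.71 cm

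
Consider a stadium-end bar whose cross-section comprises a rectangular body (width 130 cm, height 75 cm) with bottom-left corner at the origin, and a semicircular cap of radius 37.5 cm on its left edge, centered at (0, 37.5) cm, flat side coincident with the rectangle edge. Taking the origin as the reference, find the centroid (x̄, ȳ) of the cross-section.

Part | A | x̄ᵢ | ȳᵢ | A·x̄ᵢ | A·ȳᵢ
rectangular body | 9750.00 | 65.00 | 37.50 | 633750.00 | 365625.00
semicircular end | 2208.93 | -15.92 | 37.50 | -35156.25 | 82834.96
Σ | 11958.93 |  |  | 598593.75 | 448459.96
x̄ = 598593.75 / 11958.93 = 50.05 cm
ȳ = 448459.96 / 11958.93 = 37.50 cm

x̄ = 50.05 cm, ȳ = 37.50 cm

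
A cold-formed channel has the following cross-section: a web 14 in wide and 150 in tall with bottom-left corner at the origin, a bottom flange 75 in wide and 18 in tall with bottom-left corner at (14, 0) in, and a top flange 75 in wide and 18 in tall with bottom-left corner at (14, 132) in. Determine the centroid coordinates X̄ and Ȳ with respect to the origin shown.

X̄ = 32.03 in, Ȳ = 75.00 in

web: A = 14 × 150 = 2100.00, centroid at (7.00, 75.00).
bottom flange: A = 75 × 18 = 1350.00, centroid at (51.50, 9.00).
top flange: A = 75 × 18 = 1350.00, centroid at (51.50, 141.00).
ΣA = 4800.00 in²
ΣAX̄ = (2100.00)(7.00) + (1350.00)(51.50) + (1350.00)(51.50) = 153750.00 in³
ΣAȲ = (2100.00)(75.00) + (1350.00)(9.00) + (1350.00)(141.00) = 360000.00 in³
X̄ = 153750.00 / 4800.00 = 32.03 in
Ȳ = 360000.00 / 4800.00 = 75.00 in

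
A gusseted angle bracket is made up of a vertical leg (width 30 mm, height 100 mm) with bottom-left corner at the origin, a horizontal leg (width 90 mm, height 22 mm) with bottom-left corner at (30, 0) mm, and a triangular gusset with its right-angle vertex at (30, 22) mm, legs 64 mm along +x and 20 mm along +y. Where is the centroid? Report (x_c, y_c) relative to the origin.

x_c = 40.28 mm, y_c = 33.83 mm

vertical leg: A = 30 × 100 = 3000.00, centroid at (15.00, 50.00).
horizontal leg: A = 90 × 22 = 1980.00, centroid at (75.00, 11.00).
gusset: A = ½·64·20 = 640.00, centroid at (51.33, 28.67).
ΣA = 5620.00 mm²
ΣAx_c = (3000.00)(15.00) + (1980.00)(75.00) + (640.00)(51.33) = 226353.33 mm³
ΣAy_c = (3000.00)(50.00) + (1980.00)(11.00) + (640.00)(28.67) = 190126.67 mm³
x_c = 226353.33 / 5620.00 = 40.28 mm
y_c = 190126.67 / 5620.00 = 33.83 mm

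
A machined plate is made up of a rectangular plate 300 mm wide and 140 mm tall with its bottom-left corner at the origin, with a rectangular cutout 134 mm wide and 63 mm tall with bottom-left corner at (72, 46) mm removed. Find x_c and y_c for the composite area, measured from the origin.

plate: A = 300 × 140 = 42000.00, centroid at (150.00, 70.00).
hole: A = −(134 × 63) = -8442.00, centroid at (139.00, 77.50).
ΣA = 33558.00 mm²
ΣAx_c = (42000.00)(150.00) + (-8442.00)(139.00) = 5126562.00 mm³
ΣAy_c = (42000.00)(70.00) + (-8442.00)(77.50) = 2285745.00 mm³
x_c = 5126562.00 / 33558.00 = 152.77 mm
y_c = 2285745.00 / 33558.00 = 68.11 mm

x_c = 152.77 mm, y_c = 68.11 mm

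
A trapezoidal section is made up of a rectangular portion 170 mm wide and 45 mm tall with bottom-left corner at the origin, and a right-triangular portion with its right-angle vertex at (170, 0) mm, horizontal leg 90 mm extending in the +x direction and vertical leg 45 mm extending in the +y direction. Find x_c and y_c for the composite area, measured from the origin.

x_c = 109.07 mm, y_c = 20.93 mm

rectangular portion: A = 170 × 45 = 7650.00, centroid at (85.00, 22.50).
triangular portion: A = ½·90·45 = 2025.00, centroid at (200.00, 15.00).
ΣA = 9675.00 mm²
ΣAx_c = (7650.00)(85.00) + (2025.00)(200.00) = 1055250.00 mm³
ΣAy_c = (7650.00)(22.50) + (2025.00)(15.00) = 202500.00 mm³
x_c = 1055250.00 / 9675.00 = 109.07 mm
y_c = 202500.00 / 9675.00 = 20.93 mm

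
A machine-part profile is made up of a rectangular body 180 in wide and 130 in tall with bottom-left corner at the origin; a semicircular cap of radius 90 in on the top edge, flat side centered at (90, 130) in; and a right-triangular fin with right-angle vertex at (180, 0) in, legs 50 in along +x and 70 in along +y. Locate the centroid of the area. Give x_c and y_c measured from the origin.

rectangular body: A = 180 × 130 = 23400.00, centroid at (90.00, 65.00).
semicircular top: A = ½π·90² = 12723.45, centroid at (90.00, 168.20).
triangular fin: A = ½·50·70 = 1750.00, centroid at (196.67, 23.33).
ΣA = 37873.45 in², ΣAx_c = 3595277.19 in³, ΣAy_c = 3701881.87 in³.
x_c = 3595277.19/37873.45 = 94.93 in; y_c = 3701881.87/37873.45 = 97.74 in.

x_c = 94.93 in, y_c = 97.74 in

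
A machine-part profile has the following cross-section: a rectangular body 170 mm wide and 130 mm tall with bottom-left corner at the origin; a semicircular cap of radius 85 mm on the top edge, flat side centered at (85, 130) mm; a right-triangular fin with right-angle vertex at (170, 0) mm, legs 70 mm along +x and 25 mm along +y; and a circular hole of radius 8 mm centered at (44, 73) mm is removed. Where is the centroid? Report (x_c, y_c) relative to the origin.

x_c = 88.02 mm, y_c = 97.12 mm

rectangular body: A = 170 × 130 = 22100.00, centroid at (85.00, 65.00).
semicircular top: A = ½π·85² = 11349.00, centroid at (85.00, 166.08).
triangular fin: A = ½·70·25 = 875.00, centroid at (193.33, 8.33).
hole: A = −π·8² = -201.06, centroid at (44.00, 73.00).
ΣA = 34122.94 mm², ΣAx_c = 3003485.24 mm³, ΣAy_c = 3313901.26 mm³.
x_c = 3003485.24/34122.94 = 88.02 mm; y_c = 3313901.26/34122.94 = 97.12 mm.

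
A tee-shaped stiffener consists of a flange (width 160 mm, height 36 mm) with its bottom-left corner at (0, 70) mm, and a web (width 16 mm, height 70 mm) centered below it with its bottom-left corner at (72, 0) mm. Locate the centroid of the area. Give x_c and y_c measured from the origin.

web: A = 16 × 70 = 1120.00, centroid at (80.00, 35.00).
flange: A = 160 × 36 = 5760.00, centroid at (80.00, 88.00).
ΣA = 6880.00 mm², ΣAx_c = 550400.00 mm³, ΣAy_c = 546080.00 mm³.
x_c = 550400.00/6880.00 = 80.00 mm; y_c = 546080.00/6880.00 = 79.37 mm.

x_c = 80.00 mm, y_c = 79.37 mm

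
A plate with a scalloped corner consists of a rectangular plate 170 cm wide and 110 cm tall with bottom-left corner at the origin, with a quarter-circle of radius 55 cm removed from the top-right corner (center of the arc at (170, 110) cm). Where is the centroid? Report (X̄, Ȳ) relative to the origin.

X̄ = 76.03 cm, Ȳ = 50.39 cm

Part | A | x̄ᵢ | ȳᵢ | A·x̄ᵢ | A·ȳᵢ
plate | 18700.00 | 85.00 | 55.00 | 1589500.00 | 1028500.00
removed quarter-circle | -2375.83 | 146.66 | 86.66 | -348432.67 | -205882.91
Σ | 16324.17 |  |  | 1241067.33 | 822617.09
X̄ = 1241067.33 / 16324.17 = 76.03 cm
Ȳ = 822617.09 / 16324.17 = 50.39 cm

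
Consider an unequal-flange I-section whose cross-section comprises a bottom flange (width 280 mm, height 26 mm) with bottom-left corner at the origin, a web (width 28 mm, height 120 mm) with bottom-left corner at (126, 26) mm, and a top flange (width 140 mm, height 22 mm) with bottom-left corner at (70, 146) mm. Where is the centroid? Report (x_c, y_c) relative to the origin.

Part | A | x̄ᵢ | ȳᵢ | A·x̄ᵢ | A·ȳᵢ
bottom flange | 7280.00 | 140.00 | 13.00 | 1019200.00 | 94640.00
web | 3360.00 | 140.00 | 86.00 | 470400.00 | 288960.00
top flange | 3080.00 | 140.00 | 157.00 | 431200.00 | 483560.00
Σ | 13720.00 |  |  | 1920800.00 | 867160.00
x_c = 1920800.00 / 13720.00 = 140.00 mm
y_c = 867160.00 / 13720.00 = 63.20 mm

x_c = 140.00 mm, y_c = 63.20 mm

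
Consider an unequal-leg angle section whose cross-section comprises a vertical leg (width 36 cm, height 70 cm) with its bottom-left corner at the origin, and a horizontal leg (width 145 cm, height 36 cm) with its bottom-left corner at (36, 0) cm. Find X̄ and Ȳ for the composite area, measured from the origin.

vertical leg: A = 36 × 70 = 2520.00, centroid at (18.00, 35.00).
horizontal leg: A = 145 × 36 = 5220.00, centroid at (108.50, 18.00).
ΣA = 7740.00 cm², ΣAX̄ = 611730.00 cm³, ΣAȲ = 182160.00 cm³.
X̄ = 611730.00/7740.00 = 79.03 cm; Ȳ = 182160.00/7740.00 = 23.53 cm.

X̄ = 79.03 cm, Ȳ = 23.53 cm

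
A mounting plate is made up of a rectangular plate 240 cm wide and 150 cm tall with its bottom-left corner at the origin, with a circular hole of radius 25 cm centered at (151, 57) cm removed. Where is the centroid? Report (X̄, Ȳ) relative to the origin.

plate: A = 240 × 150 = 36000.00, centroid at (120.00, 75.00).
hole: A = −π·25² = -1963.50, centroid at (151.00, 57.00).
ΣA = 34036.50 cm², ΣAX̄ = 4023512.19 cm³, ΣAȲ = 2588080.76 cm³.
X̄ = 4023512.19/34036.50 = 118.21 cm; Ȳ = 2588080.76/34036.50 = 76.04 cm.

X̄ = 118.21 cm, Ȳ = 76.04 cm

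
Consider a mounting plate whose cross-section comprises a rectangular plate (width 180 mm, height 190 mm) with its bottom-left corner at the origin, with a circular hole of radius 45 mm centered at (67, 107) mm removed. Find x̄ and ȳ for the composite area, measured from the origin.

plate: A = 180 × 190 = 34200.00, centroid at (90.00, 95.00).
hole: A = −π·45² = -6361.73, centroid at (67.00, 107.00).
ΣA = 27838.27 mm²
ΣAx̄ = (34200.00)(90.00) + (-6361.73)(67.00) = 2651764.42 mm³
ΣAȳ = (34200.00)(95.00) + (-6361.73)(107.00) = 2568295.41 mm³
x̄ = 2651764.42 / 27838.27 = 95.26 mm
ȳ = 2568295.41 / 27838.27 = 92.26 mm

x̄ = 95.26 mm, ȳ = 92.26 mm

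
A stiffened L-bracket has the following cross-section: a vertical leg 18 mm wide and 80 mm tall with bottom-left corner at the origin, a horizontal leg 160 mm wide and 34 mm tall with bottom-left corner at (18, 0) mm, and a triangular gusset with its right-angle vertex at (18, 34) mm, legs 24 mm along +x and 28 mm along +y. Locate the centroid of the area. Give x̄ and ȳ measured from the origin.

vertical leg: A = 18 × 80 = 1440.00, centroid at (9.00, 40.00).
horizontal leg: A = 160 × 34 = 5440.00, centroid at (98.00, 17.00).
gusset: A = ½·24·28 = 336.00, centroid at (26.00, 43.33).
ΣA = 7216.00 mm²
ΣAx̄ = (1440.00)(9.00) + (5440.00)(98.00) + (336.00)(26.00) = 554816.00 mm³
ΣAȳ = (1440.00)(40.00) + (5440.00)(17.00) + (336.00)(43.33) = 164640.00 mm³
x̄ = 554816.00 / 7216.00 = 76.89 mm
ȳ = 164640.00 / 7216.00 = 22.82 mm

x̄ = 76.89 mm, ȳ = 22.82 mm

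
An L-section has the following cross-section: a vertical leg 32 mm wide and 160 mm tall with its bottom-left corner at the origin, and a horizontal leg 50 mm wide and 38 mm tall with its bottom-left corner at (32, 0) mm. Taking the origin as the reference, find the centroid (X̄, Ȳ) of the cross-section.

vertical leg: A = 32 × 160 = 5120.00, centroid at (16.00, 80.00).
horizontal leg: A = 50 × 38 = 1900.00, centroid at (57.00, 19.00).
ΣA = 7020.00 mm², ΣAX̄ = 190220.00 mm³, ΣAȲ = 445700.00 mm³.
X̄ = 190220.00/7020.00 = 27.10 mm; Ȳ = 445700.00/7020.00 = 63.49 mm.

X̄ = 27.10 mm, Ȳ = 63.49 mm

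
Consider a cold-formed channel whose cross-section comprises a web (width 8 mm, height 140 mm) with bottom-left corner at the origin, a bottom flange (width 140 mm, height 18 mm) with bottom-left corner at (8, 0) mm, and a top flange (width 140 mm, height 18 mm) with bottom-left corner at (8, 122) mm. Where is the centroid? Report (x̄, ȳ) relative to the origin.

x̄ = 64.55 mm, ȳ = 70.00 mm

web: A = 8 × 140 = 1120.00, centroid at (4.00, 70.00).
bottom flange: A = 140 × 18 = 2520.00, centroid at (78.00, 9.00).
top flange: A = 140 × 18 = 2520.00, centroid at (78.00, 131.00).
ΣA = 6160.00 mm², ΣAx̄ = 397600.00 mm³, ΣAȳ = 431200.00 mm³.
x̄ = 397600.00/6160.00 = 64.55 mm; ȳ = 431200.00/6160.00 = 70.00 mm.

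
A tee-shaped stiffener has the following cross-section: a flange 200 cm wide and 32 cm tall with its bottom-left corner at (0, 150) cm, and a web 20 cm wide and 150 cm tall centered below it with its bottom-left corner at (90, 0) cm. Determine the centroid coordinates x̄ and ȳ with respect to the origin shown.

Part | A | x̄ᵢ | ȳᵢ | A·x̄ᵢ | A·ȳᵢ
web | 3000.00 | 100.00 | 75.00 | 300000.00 | 225000.00
flange | 6400.00 | 100.00 | 166.00 | 640000.00 | 1062400.00
Σ | 9400.00 |  |  | 940000.00 | 1287400.00
x̄ = 940000.00 / 9400.00 = 100.00 cm
ȳ = 1287400.00 / 9400.00 = 136.96 cm

x̄ = 100.00 cm, ȳ = 136.96 cm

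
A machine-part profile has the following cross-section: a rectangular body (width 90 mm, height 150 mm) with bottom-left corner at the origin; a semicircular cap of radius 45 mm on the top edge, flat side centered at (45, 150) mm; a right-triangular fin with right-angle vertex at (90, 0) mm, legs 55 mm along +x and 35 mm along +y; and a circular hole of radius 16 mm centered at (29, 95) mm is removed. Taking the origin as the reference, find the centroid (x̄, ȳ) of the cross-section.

x̄ = 49.38 mm, ȳ = 88.20 mm

Part | A | x̄ᵢ | ȳᵢ | A·x̄ᵢ | A·ȳᵢ
rectangular body | 13500.00 | 45.00 | 75.00 | 607500.00 | 1012500.00
semicircular top | 3180.86 | 45.00 | 169.10 | 143138.82 | 537879.38
triangular fin | 962.50 | 108.33 | 11.67 | 104270.83 | 11229.17
hole | -804.25 | 29.00 | 95.00 | -23323.18 | -76403.53
Σ | 16839.11 |  |  | 831586.46 | 1485205.02
x̄ = 831586.46 / 16839.11 = 49.38 mm
ȳ = 1485205.02 / 16839.11 = 88.20 mm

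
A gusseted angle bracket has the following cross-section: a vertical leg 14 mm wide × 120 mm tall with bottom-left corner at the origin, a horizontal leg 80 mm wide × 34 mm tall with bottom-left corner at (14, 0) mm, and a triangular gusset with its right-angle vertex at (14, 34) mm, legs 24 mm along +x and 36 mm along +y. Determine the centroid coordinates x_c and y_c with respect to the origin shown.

Part | A | x̄ᵢ | ȳᵢ | A·x̄ᵢ | A·ȳᵢ
vertical leg | 1680.00 | 7.00 | 60.00 | 11760.00 | 100800.00
horizontal leg | 2720.00 | 54.00 | 17.00 | 146880.00 | 46240.00
gusset | 432.00 | 22.00 | 46.00 | 9504.00 | 19872.00
Σ | 4832.00 |  |  | 168144.00 | 166912.00
x_c = 168144.00 / 4832.00 = 34.80 mm
y_c = 166912.00 / 4832.00 = 34.54 mm

x_c = 34.80 mm, y_c = 34.54 mm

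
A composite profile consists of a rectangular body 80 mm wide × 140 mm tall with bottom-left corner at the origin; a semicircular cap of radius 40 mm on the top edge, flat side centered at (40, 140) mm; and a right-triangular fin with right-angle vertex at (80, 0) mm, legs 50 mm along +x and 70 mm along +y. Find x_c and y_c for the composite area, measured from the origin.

rectangular body: A = 80 × 140 = 11200.00, centroid at (40.00, 70.00).
semicircular top: A = ½π·40² = 2513.27, centroid at (40.00, 156.98).
triangular fin: A = ½·50·70 = 1750.00, centroid at (96.67, 23.33).
ΣA = 15463.27 mm²
ΣAx_c = (11200.00)(40.00) + (2513.27)(40.00) + (1750.00)(96.67) = 717697.63 mm³
ΣAy_c = (11200.00)(70.00) + (2513.27)(156.98) + (1750.00)(23.33) = 1219358.38 mm³
x_c = 717697.63 / 15463.27 = 46.41 mm
y_c = 1219358.38 / 15463.27 = 78.86 mm

x_c = 46.41 mm, y_c = 78.86 mm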